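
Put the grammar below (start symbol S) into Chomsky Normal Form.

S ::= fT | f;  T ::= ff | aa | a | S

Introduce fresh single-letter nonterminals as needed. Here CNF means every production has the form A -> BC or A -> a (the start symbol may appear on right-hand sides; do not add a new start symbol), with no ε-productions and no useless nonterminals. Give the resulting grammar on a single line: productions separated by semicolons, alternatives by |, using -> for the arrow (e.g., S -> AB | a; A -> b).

No ε-productions.
After unit-elimination: S -> f | fT; T -> a | f | aa | fT | ff.
TERM: introduce B -> a, A -> f and substitute in every rule of length ≥2.

S -> f | AT; A -> f; B -> a; T -> a | f | AA | AT | BB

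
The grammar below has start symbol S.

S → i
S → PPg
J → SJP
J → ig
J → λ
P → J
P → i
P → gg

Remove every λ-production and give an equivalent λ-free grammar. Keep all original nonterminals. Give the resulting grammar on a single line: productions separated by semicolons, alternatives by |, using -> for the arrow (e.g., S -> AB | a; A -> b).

Nullable set: {J, P}.
S -> PPg: P, P nullable, giving PPg | Pg | g.
Drop J -> λ.
J -> SJP: J, P nullable, giving S | SJ | SJP | SP.
P -> J: J nullable, giving J.
Unchanged (no nullable symbols): S -> i; J -> ig; P -> gg; P -> i.

S -> g | i | Pg | PPg; J -> S | SJ | SP | ig | SJP; P -> J | i | gg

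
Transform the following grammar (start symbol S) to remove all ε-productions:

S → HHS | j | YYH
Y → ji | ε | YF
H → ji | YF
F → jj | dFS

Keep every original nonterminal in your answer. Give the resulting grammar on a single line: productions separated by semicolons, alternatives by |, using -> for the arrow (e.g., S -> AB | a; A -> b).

Nullable set: {Y}.
S -> YYH: Y, Y nullable, giving H | YH | YYH.
H -> YF: Y nullable, giving F | YF.
Drop Y -> ε.
Y -> YF: Y nullable, giving F | YF.
Unchanged (no nullable symbols): S -> HHS; S -> j; F -> dFS; F -> jj; H -> ji; Y -> ji.

S -> H | j | YH | HHS | YYH; F -> jj | dFS; H -> F | YF | ji; Y -> F | YF | ji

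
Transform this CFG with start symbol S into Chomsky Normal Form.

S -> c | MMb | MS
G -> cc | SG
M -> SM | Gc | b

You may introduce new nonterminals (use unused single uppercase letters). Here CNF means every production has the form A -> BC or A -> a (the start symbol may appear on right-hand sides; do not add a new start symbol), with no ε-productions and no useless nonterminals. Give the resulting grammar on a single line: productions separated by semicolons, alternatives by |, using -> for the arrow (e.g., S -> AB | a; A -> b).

S -> c | MC | MS; A -> c; B -> b; C -> MB; G -> AA | SG; M -> b | GA | SM

No ε-productions.
No unit productions to eliminate.
TERM: introduce B -> b, A -> c and substitute in every rule of length ≥2.
BIN: S -> MMB becomes S -> MC, C -> MB.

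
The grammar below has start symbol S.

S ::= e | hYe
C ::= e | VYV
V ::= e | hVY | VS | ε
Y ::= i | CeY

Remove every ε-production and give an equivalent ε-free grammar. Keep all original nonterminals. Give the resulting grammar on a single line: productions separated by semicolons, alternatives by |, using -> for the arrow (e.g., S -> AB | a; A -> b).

Nullable set: {V}.
C -> VYV: V, V nullable, giving VY | VYV | Y | YV.
Drop V -> ε.
V -> VS: V nullable, giving S | VS.
V -> hVY: V nullable, giving hVY | hY.
Unchanged (no nullable symbols): S -> e; S -> hYe; C -> e; V -> e; Y -> CeY; Y -> i.

S -> e | hYe; C -> Y | e | VY | YV | VYV; V -> S | e | VS | hY | hVY; Y -> i | CeY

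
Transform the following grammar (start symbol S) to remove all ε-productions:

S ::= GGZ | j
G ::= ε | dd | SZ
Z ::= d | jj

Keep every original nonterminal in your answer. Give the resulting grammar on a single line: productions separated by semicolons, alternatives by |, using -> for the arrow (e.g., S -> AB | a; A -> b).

S -> Z | j | GZ | GGZ; G -> SZ | dd; Z -> d | jj

Nullable set: {G}.
S -> GGZ: G, G nullable, giving GGZ | GZ | Z.
Drop G -> ε.
Unchanged (no nullable symbols): S -> j; G -> SZ; G -> dd; Z -> d; Z -> jj.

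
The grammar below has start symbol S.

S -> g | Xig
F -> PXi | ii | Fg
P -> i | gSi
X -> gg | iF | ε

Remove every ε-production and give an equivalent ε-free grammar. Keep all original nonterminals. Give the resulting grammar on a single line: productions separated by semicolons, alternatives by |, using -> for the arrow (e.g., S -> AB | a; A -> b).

Nullable set: {X}.
S -> Xig: X nullable, giving Xig | ig.
F -> PXi: X nullable, giving PXi | Pi.
Drop X -> ε.
Unchanged (no nullable symbols): S -> g; F -> Fg; F -> ii; P -> gSi; P -> i; X -> gg; X -> iF.

S -> g | ig | Xig; F -> Fg | Pi | ii | PXi; P -> i | gSi; X -> gg | iF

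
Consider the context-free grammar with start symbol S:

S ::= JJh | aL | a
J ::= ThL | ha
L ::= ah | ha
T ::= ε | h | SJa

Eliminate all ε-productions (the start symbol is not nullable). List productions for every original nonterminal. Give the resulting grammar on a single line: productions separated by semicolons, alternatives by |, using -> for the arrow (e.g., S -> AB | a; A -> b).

S -> a | aL | JJh; J -> hL | ha | ThL; L -> ah | ha; T -> h | SJa

Nullable set: {T}.
J -> ThL: T nullable, giving ThL | hL.
Drop T -> ε.
Unchanged (no nullable symbols): S -> JJh; S -> a; S -> aL; J -> ha; L -> ah; L -> ha; T -> SJa; T -> h.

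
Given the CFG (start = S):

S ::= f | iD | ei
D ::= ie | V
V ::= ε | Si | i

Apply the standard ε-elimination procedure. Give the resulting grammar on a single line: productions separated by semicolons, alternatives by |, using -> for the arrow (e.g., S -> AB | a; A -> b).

S -> f | i | ei | iD; D -> V | ie; V -> i | Si

Nullable set: {D, V}.
S -> iD: D nullable, giving i | iD.
D -> V: V nullable, giving V.
Drop V -> ε.
Unchanged (no nullable symbols): S -> ei; S -> f; D -> ie; V -> Si; V -> i.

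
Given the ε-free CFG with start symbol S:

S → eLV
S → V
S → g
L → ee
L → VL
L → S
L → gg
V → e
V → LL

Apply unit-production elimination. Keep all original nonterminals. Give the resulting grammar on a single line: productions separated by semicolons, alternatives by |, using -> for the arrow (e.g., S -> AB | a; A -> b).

S -> e | g | LL | eLV; L -> e | g | LL | VL | ee | gg | eLV; V -> e | LL

Unit productions: L->S, S->V.
Unit pairs (A ⇒* B via units): (L,S), (L,V), (S,V).
S: inherits non-unit rules of {S, V} → LL | e | eLV | g.
L: inherits non-unit rules of {L, S, V} → LL | VL | e | eLV | ee | g | gg.
V: inherits non-unit rules of {V} → LL | e.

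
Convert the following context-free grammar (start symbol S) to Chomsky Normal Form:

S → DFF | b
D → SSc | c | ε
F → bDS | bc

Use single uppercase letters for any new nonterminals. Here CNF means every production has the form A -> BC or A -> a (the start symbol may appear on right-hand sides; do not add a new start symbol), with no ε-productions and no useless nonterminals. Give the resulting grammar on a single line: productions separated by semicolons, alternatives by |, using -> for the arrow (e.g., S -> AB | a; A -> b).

Nullable: {D}; after ε-elimination: S -> b | FF | DFF; D -> c | SSc; F -> bS | bc | bDS.
No unit productions to eliminate.
TERM: introduce B -> b, A -> c and substitute in every rule of length ≥2.
BIN: D -> SSA becomes D -> SC, C -> SA; F -> BDS becomes F -> BE, E -> DS; S -> DFF becomes S -> DG, G -> FF.

S -> b | DG | FF; A -> c; B -> b; C -> SA; D -> c | SC; E -> DS; F -> BA | BE | BS; G -> FF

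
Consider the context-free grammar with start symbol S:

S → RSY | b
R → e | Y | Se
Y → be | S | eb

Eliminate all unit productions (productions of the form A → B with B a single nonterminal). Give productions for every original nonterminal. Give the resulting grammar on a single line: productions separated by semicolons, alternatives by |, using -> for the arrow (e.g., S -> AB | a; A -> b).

Unit productions: R->Y, Y->S.
Unit pairs (A ⇒* B via units): (R,S), (R,Y), (Y,S).
S: inherits non-unit rules of {S} → RSY | b.
R: inherits non-unit rules of {R, S, Y} → RSY | Se | b | be | e | eb.
Y: inherits non-unit rules of {S, Y} → RSY | b | be | eb.

S -> b | RSY; R -> b | e | Se | be | eb | RSY; Y -> b | be | eb | RSY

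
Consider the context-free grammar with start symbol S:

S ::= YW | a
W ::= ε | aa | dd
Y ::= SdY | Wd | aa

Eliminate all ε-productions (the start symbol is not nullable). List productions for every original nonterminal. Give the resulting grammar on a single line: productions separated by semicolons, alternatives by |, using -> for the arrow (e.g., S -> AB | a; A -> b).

Nullable set: {W}.
S -> YW: W nullable, giving Y | YW.
Drop W -> ε.
Y -> Wd: W nullable, giving Wd | d.
Unchanged (no nullable symbols): S -> a; W -> aa; W -> dd; Y -> SdY; Y -> aa.

S -> Y | a | YW; W -> aa | dd; Y -> d | Wd | aa | SdY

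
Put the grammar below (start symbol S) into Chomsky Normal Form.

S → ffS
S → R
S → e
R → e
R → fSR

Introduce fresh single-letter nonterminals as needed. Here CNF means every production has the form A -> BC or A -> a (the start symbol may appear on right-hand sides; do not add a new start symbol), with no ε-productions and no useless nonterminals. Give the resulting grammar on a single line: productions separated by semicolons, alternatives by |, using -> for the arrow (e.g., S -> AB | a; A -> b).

No ε-productions.
After unit-elimination: S -> e | fSR | ffS; R -> e | fSR.
TERM: introduce A -> f and substitute in every rule of length ≥2.
BIN: R -> ASR becomes R -> AB, B -> SR; S -> AAS becomes S -> AC, C -> AS; S -> ASR becomes S -> AD, D -> SR.

S -> e | AC | AD; A -> f; B -> SR; C -> AS; D -> SR; R -> e | AB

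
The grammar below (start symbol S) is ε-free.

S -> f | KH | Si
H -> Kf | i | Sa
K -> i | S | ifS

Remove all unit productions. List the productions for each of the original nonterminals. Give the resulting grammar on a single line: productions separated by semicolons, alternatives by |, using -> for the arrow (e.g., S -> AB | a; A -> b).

S -> f | KH | Si; H -> i | Kf | Sa; K -> f | i | KH | Si | ifS

Unit productions: K->S.
Unit pairs (A ⇒* B via units): (K,S).
S: inherits non-unit rules of {S} → KH | Si | f.
H: inherits non-unit rules of {H} → Kf | Sa | i.
K: inherits non-unit rules of {K, S} → KH | Si | f | i | ifS.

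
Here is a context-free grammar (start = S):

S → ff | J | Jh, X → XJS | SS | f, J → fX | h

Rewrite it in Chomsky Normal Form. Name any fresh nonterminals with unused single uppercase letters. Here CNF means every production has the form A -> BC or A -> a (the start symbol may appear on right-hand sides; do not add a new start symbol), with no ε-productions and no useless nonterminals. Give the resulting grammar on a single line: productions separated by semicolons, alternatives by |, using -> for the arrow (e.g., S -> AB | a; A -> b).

S -> h | AA | AX | JB; A -> f; B -> h; C -> JS; J -> h | AX; X -> f | SS | XC

No ε-productions.
After unit-elimination: S -> h | Jh | fX | ff; J -> h | fX; X -> f | SS | XJS.
TERM: introduce A -> f, B -> h and substitute in every rule of length ≥2.
BIN: X -> XJS becomes X -> XC, C -> JS.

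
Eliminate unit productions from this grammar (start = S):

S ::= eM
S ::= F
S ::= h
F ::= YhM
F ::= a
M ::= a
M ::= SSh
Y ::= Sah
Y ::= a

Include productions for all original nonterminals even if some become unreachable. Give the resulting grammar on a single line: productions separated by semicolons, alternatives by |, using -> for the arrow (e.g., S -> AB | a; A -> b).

S -> a | h | eM | YhM; F -> a | YhM; M -> a | SSh; Y -> a | Sah

Unit productions: S->F.
Unit pairs (A ⇒* B via units): (S,F).
S: inherits non-unit rules of {F, S} → YhM | a | eM | h.
F: inherits non-unit rules of {F} → YhM | a.
M: inherits non-unit rules of {M} → SSh | a.
Y: inherits non-unit rules of {Y} → Sah | a.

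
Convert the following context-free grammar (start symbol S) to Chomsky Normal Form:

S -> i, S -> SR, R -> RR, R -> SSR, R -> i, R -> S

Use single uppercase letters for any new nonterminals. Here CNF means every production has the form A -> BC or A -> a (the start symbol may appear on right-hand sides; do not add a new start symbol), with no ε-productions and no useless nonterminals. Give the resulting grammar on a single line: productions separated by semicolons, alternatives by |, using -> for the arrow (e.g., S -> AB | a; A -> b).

S -> i | SR; A -> SR; R -> i | RR | SA | SR

No ε-productions.
After unit-elimination: S -> i | SR; R -> i | RR | SR | SSR.
BIN: R -> SSR becomes R -> SA, A -> SR.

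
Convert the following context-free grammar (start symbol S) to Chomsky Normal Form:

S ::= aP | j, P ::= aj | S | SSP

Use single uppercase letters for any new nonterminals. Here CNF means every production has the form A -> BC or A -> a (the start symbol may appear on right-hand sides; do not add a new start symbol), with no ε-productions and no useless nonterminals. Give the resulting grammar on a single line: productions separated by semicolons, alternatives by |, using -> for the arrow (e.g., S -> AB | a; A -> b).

S -> j | AP; A -> a; B -> j; C -> SP; P -> j | AB | AP | SC

No ε-productions.
After unit-elimination: S -> j | aP; P -> j | aP | aj | SSP.
TERM: introduce A -> a, B -> j and substitute in every rule of length ≥2.
BIN: P -> SSP becomes P -> SC, C -> SP.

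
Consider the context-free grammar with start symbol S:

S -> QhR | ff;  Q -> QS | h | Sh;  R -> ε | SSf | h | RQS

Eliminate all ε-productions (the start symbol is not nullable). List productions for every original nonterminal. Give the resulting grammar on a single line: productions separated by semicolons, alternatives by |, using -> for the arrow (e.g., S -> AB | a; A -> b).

S -> Qh | ff | QhR; Q -> h | QS | Sh; R -> h | QS | RQS | SSf

Nullable set: {R}.
S -> QhR: R nullable, giving Qh | QhR.
Drop R -> ε.
R -> RQS: R nullable, giving QS | RQS.
Unchanged (no nullable symbols): S -> ff; Q -> QS; Q -> Sh; Q -> h; R -> SSf; R -> h.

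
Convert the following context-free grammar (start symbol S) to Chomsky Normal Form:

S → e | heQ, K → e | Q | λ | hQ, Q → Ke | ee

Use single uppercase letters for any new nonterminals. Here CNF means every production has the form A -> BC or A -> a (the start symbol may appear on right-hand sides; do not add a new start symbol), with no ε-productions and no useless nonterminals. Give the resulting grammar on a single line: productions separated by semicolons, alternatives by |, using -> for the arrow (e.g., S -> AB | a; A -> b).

Nullable: {K}; after ε-elimination: S -> e | heQ; K -> Q | e | hQ; Q -> e | Ke | ee.
After unit-elimination: S -> e | heQ; K -> e | Ke | ee | hQ; Q -> e | Ke | ee.
TERM: introduce A -> e, B -> h and substitute in every rule of length ≥2.
BIN: S -> BAQ becomes S -> BC, C -> AQ.

S -> e | BC; A -> e; B -> h; C -> AQ; K -> e | AA | BQ | KA; Q -> e | AA | KA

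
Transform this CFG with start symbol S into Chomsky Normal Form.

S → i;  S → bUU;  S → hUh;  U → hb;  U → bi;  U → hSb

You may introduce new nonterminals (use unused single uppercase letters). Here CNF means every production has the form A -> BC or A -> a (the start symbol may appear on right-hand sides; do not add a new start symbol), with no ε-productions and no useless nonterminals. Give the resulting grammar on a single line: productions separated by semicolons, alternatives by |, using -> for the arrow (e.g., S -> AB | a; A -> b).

S -> i | AD | BE; A -> b; B -> h; C -> i; D -> UU; E -> UB; F -> SA; U -> AC | BA | BF

No ε-productions.
No unit productions to eliminate.
TERM: introduce A -> b, B -> h, C -> i and substitute in every rule of length ≥2.
BIN: S -> AUU becomes S -> AD, D -> UU; S -> BUB becomes S -> BE, E -> UB; U -> BSA becomes U -> BF, F -> SA.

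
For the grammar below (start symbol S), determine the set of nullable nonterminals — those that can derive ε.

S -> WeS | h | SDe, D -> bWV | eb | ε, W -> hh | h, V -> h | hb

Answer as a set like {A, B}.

Directly nullable (have an ε-rule): {D}.
Not nullable: S, V, W — each has a terminal in every rule's right-hand side or depends on a non-nullable symbol.

{D}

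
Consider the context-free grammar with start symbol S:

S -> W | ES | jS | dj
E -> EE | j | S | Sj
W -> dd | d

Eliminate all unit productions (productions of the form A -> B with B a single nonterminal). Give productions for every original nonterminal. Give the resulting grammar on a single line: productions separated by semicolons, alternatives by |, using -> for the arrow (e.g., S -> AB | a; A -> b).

S -> d | ES | dd | dj | jS; E -> d | j | EE | ES | Sj | dd | dj | jS; W -> d | dd

Unit productions: E->S, S->W.
Unit pairs (A ⇒* B via units): (E,S), (E,W), (S,W).
S: inherits non-unit rules of {S, W} → ES | d | dd | dj | jS.
E: inherits non-unit rules of {E, S, W} → EE | ES | Sj | d | dd | dj | j | jS.
W: inherits non-unit rules of {W} → d | dd.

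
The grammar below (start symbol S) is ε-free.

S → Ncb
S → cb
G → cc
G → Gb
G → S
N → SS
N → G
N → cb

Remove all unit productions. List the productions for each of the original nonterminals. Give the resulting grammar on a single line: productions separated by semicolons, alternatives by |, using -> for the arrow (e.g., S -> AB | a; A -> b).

S -> cb | Ncb; G -> Gb | cb | cc | Ncb; N -> Gb | SS | cb | cc | Ncb

Unit productions: G->S, N->G.
Unit pairs (A ⇒* B via units): (G,S), (N,G), (N,S).
S: inherits non-unit rules of {S} → Ncb | cb.
G: inherits non-unit rules of {G, S} → Gb | Ncb | cb | cc.
N: inherits non-unit rules of {G, N, S} → Gb | Ncb | SS | cb | cc.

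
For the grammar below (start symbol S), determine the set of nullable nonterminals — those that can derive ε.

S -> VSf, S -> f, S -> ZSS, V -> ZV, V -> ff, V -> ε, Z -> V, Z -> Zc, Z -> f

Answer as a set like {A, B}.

{V, Z}

Directly nullable (have an ε-rule): {V}.
Z is nullable via Z -> V (every symbol on the right is already known nullable).
Not nullable: S — each has a terminal in every rule's right-hand side or depends on a non-nullable symbol.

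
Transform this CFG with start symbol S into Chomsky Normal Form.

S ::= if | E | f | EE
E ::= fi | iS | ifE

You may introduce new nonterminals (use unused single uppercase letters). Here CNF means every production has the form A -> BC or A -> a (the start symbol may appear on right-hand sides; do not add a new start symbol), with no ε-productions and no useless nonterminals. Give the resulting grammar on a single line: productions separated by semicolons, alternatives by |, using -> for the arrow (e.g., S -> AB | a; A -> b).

No ε-productions.
After unit-elimination: S -> f | EE | fi | iS | if | ifE; E -> fi | iS | ifE.
TERM: introduce A -> f, B -> i and substitute in every rule of length ≥2.
BIN: E -> BAE becomes E -> BC, C -> AE; S -> BAE becomes S -> BD, D -> AE.

S -> f | AB | BA | BD | BS | EE; A -> f; B -> i; C -> AE; D -> AE; E -> AB | BC | BS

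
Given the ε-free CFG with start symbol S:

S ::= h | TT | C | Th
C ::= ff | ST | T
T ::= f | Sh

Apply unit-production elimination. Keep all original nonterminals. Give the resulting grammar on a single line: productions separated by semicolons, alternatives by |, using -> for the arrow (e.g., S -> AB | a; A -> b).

Unit productions: C->T, S->C.
Unit pairs (A ⇒* B via units): (C,T), (S,C), (S,T).
S: inherits non-unit rules of {C, S, T} → ST | Sh | TT | Th | f | ff | h.
C: inherits non-unit rules of {C, T} → ST | Sh | f | ff.
T: inherits non-unit rules of {T} → Sh | f.

S -> f | h | ST | Sh | TT | Th | ff; C -> f | ST | Sh | ff; T -> f | Sh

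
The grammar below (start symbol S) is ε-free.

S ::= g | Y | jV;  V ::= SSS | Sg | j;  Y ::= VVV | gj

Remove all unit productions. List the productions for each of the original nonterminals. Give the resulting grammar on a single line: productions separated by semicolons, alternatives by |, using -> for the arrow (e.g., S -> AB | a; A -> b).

Unit productions: S->Y.
Unit pairs (A ⇒* B via units): (S,Y).
S: inherits non-unit rules of {S, Y} → VVV | g | gj | jV.
V: inherits non-unit rules of {V} → SSS | Sg | j.
Y: inherits non-unit rules of {Y} → VVV | gj.

S -> g | gj | jV | VVV; V -> j | Sg | SSS; Y -> gj | VVV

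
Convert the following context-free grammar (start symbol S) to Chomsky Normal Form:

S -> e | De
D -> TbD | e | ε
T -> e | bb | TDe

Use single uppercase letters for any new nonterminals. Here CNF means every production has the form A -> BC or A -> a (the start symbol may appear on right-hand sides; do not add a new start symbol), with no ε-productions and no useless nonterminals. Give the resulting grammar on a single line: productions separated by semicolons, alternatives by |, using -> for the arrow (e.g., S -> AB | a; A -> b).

S -> e | DB; A -> b; B -> e; C -> AD; D -> e | TA | TC; E -> DB; T -> e | AA | TB | TE

Nullable: {D}; after ε-elimination: S -> e | De; D -> e | Tb | TbD; T -> e | Te | bb | TDe.
No unit productions to eliminate.
TERM: introduce A -> b, B -> e and substitute in every rule of length ≥2.
BIN: D -> TAD becomes D -> TC, C -> AD; T -> TDB becomes T -> TE, E -> DB.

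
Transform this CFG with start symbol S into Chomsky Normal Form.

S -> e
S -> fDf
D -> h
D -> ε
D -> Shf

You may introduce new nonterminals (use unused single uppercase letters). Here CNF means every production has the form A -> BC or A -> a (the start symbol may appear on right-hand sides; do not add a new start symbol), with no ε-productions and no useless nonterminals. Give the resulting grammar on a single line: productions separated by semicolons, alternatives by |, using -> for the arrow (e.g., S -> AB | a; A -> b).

Nullable: {D}; after ε-elimination: S -> e | ff | fDf; D -> h | Shf.
No unit productions to eliminate.
TERM: introduce B -> f, A -> h and substitute in every rule of length ≥2.
BIN: D -> SAB becomes D -> SC, C -> AB; S -> BDB becomes S -> BE, E -> DB.

S -> e | BB | BE; A -> h; B -> f; C -> AB; D -> h | SC; E -> DB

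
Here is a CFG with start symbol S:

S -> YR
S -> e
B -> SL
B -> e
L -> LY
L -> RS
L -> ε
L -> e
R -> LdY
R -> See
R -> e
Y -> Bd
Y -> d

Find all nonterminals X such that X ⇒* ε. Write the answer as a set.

{L}

Directly nullable (have an ε-rule): {L}.
Not nullable: B, R, S, Y — each has a terminal in every rule's right-hand side or depends on a non-nullable symbol.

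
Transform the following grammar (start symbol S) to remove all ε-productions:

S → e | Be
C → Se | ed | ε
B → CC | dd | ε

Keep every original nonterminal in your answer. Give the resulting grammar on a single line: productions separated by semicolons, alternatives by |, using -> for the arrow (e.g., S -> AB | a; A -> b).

S -> e | Be; B -> C | CC | dd; C -> Se | ed

Nullable set: {B, C}.
S -> Be: B nullable, giving Be | e.
Drop B -> ε.
B -> CC: C, C nullable, giving C | CC.
Drop C -> ε.
Unchanged (no nullable symbols): S -> e; B -> dd; C -> Se; C -> ed.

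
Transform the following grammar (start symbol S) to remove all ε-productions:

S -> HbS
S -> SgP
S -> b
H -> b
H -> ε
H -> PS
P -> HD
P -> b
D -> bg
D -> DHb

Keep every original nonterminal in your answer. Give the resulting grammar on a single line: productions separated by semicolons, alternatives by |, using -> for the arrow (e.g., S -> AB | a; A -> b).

Nullable set: {H}.
S -> HbS: H nullable, giving HbS | bS.
D -> DHb: H nullable, giving DHb | Db.
Drop H -> ε.
P -> HD: H nullable, giving D | HD.
Unchanged (no nullable symbols): S -> SgP; S -> b; D -> bg; H -> PS; H -> b; P -> b.

S -> b | bS | HbS | SgP; D -> Db | bg | DHb; H -> b | PS; P -> D | b | HD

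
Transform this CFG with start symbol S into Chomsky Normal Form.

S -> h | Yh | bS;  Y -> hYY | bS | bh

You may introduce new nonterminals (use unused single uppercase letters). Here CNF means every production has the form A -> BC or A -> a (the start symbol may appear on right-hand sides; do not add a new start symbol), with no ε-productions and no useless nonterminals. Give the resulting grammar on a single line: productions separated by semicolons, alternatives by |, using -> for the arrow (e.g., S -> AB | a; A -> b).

S -> h | BS | YA; A -> h; B -> b; C -> YY; Y -> AC | BA | BS

No ε-productions.
No unit productions to eliminate.
TERM: introduce B -> b, A -> h and substitute in every rule of length ≥2.
BIN: Y -> AYY becomes Y -> AC, C -> YY.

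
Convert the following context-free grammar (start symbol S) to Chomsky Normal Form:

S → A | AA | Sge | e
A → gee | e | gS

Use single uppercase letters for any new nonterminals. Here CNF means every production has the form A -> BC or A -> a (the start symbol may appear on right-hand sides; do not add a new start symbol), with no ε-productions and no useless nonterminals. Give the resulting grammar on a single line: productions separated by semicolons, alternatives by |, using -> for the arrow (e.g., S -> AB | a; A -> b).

S -> e | AA | BE | BS | SF; A -> e | BD | BS; B -> g; C -> e; D -> CC; E -> CC; F -> BC

No ε-productions.
After unit-elimination: S -> e | AA | gS | Sge | gee; A -> e | gS | gee.
TERM: introduce C -> e, B -> g and substitute in every rule of length ≥2.
BIN: A -> BCC becomes A -> BD, D -> CC; S -> BCC becomes S -> BE, E -> CC; S -> SBC becomes S -> SF, F -> BC.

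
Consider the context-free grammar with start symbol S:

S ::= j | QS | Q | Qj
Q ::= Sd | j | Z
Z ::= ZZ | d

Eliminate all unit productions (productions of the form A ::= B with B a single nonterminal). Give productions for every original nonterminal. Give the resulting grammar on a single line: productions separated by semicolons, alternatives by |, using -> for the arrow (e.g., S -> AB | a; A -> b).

S -> d | j | QS | Qj | Sd | ZZ; Q -> d | j | Sd | ZZ; Z -> d | ZZ

Unit productions: Q->Z, S->Q.
Unit pairs (A ⇒* B via units): (Q,Z), (S,Q), (S,Z).
S: inherits non-unit rules of {Q, S, Z} → QS | Qj | Sd | ZZ | d | j.
Q: inherits non-unit rules of {Q, Z} → Sd | ZZ | d | j.
Z: inherits non-unit rules of {Z} → ZZ | d.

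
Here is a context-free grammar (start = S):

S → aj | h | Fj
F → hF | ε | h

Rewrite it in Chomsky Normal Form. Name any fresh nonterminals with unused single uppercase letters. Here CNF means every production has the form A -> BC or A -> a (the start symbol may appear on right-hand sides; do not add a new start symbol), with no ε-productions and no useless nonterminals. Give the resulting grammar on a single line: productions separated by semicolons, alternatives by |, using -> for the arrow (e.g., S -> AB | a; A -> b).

S -> h | j | CB | FB; A -> h; B -> j; C -> a; F -> h | AF

Nullable: {F}; after ε-elimination: S -> h | j | Fj | aj; F -> h | hF.
No unit productions to eliminate.
TERM: introduce C -> a, A -> h, B -> j and substitute in every rule of length ≥2.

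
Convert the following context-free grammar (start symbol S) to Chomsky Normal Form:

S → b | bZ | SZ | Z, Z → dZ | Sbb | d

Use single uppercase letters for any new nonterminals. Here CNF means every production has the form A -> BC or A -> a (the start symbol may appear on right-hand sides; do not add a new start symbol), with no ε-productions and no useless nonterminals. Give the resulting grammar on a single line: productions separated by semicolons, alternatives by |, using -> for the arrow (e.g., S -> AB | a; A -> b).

No ε-productions.
After unit-elimination: S -> b | d | SZ | bZ | dZ | Sbb; Z -> d | dZ | Sbb.
TERM: introduce A -> b, B -> d and substitute in every rule of length ≥2.
BIN: S -> SAA becomes S -> SC, C -> AA; Z -> SAA becomes Z -> SD, D -> AA.

S -> b | d | AZ | BZ | SC | SZ; A -> b; B -> d; C -> AA; D -> AA; Z -> d | BZ | SD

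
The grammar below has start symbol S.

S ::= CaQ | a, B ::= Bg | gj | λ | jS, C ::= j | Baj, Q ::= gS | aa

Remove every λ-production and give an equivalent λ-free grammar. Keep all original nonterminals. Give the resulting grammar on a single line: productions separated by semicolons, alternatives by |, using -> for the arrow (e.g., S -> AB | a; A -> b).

S -> a | CaQ; B -> g | Bg | gj | jS; C -> j | aj | Baj; Q -> aa | gS

Nullable set: {B}.
Drop B -> λ.
B -> Bg: B nullable, giving Bg | g.
C -> Baj: B nullable, giving Baj | aj.
Unchanged (no nullable symbols): S -> CaQ; S -> a; B -> gj; B -> jS; C -> j; Q -> aa; Q -> gS.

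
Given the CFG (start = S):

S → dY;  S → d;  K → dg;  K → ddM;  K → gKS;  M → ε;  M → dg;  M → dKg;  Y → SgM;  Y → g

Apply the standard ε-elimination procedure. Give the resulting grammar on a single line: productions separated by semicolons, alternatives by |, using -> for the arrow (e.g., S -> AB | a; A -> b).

Nullable set: {M}.
K -> ddM: M nullable, giving dd | ddM.
Drop M -> ε.
Y -> SgM: M nullable, giving Sg | SgM.
Unchanged (no nullable symbols): S -> d; S -> dY; K -> dg; K -> gKS; M -> dKg; M -> dg; Y -> g.

S -> d | dY; K -> dd | dg | ddM | gKS; M -> dg | dKg; Y -> g | Sg | SgM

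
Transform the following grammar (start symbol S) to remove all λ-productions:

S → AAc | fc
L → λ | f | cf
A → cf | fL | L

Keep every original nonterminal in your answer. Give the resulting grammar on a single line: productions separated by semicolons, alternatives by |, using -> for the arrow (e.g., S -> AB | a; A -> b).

Nullable set: {A, L}.
S -> AAc: A, A nullable, giving AAc | Ac | c.
A -> L: L nullable, giving L.
A -> fL: L nullable, giving f | fL.
Drop L -> λ.
Unchanged (no nullable symbols): S -> fc; A -> cf; L -> cf; L -> f.

S -> c | Ac | fc | AAc; A -> L | f | cf | fL; L -> f | cf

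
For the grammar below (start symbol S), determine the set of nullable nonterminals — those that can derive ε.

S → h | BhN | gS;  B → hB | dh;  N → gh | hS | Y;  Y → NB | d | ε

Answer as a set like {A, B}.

{N, Y}

Directly nullable (have an ε-rule): {Y}.
N is nullable via N -> Y (every symbol on the right is already known nullable).
Not nullable: B, S — each has a terminal in every rule's right-hand side or depends on a non-nullable symbol.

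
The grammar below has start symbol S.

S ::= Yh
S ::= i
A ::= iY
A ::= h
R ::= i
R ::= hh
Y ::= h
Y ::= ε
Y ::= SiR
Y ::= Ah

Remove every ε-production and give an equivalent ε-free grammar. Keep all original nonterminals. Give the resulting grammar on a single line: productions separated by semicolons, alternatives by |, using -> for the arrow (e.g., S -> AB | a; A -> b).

S -> h | i | Yh; A -> h | i | iY; R -> i | hh; Y -> h | Ah | SiR

Nullable set: {Y}.
S -> Yh: Y nullable, giving Yh | h.
A -> iY: Y nullable, giving i | iY.
Drop Y -> ε.
Unchanged (no nullable symbols): S -> i; A -> h; R -> hh; R -> i; Y -> Ah; Y -> SiR; Y -> h.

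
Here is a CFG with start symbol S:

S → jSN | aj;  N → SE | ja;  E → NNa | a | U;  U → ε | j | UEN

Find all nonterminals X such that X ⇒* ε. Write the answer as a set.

Directly nullable (have an ε-rule): {U}.
E is nullable via E -> U (every symbol on the right is already known nullable).
Not nullable: N, S — each has a terminal in every rule's right-hand side or depends on a non-nullable symbol.

{E, U}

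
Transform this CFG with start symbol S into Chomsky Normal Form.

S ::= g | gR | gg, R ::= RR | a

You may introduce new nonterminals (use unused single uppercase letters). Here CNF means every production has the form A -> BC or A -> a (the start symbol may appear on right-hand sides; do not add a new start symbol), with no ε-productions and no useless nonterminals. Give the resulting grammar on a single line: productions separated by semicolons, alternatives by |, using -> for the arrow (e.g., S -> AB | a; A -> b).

No ε-productions.
No unit productions to eliminate.
TERM: introduce A -> g and substitute in every rule of length ≥2.

S -> g | AA | AR; A -> g; R -> a | RR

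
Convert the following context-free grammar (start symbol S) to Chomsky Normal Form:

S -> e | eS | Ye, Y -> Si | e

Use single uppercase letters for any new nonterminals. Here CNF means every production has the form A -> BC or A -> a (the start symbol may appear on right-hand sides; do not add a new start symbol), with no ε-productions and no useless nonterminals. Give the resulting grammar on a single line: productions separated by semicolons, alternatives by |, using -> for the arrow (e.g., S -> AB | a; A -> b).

No ε-productions.
No unit productions to eliminate.
TERM: introduce A -> e, B -> i and substitute in every rule of length ≥2.

S -> e | AS | YA; A -> e; B -> i; Y -> e | SB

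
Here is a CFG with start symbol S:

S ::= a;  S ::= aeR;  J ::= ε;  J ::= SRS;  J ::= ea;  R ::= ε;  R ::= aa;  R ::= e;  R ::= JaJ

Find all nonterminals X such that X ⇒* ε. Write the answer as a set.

Directly nullable (have an ε-rule): {J, R}.
Not nullable: S — each has a terminal in every rule's right-hand side or depends on a non-nullable symbol.

{J, R}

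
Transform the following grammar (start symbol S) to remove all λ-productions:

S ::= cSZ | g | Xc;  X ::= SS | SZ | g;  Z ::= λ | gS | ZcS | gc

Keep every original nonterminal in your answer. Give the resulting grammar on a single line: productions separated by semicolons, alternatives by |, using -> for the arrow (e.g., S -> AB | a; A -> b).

Nullable set: {Z}.
S -> cSZ: Z nullable, giving cS | cSZ.
X -> SZ: Z nullable, giving S | SZ.
Drop Z -> λ.
Z -> ZcS: Z nullable, giving ZcS | cS.
Unchanged (no nullable symbols): S -> Xc; S -> g; X -> SS; X -> g; Z -> gS; Z -> gc.

S -> g | Xc | cS | cSZ; X -> S | g | SS | SZ; Z -> cS | gS | gc | ZcS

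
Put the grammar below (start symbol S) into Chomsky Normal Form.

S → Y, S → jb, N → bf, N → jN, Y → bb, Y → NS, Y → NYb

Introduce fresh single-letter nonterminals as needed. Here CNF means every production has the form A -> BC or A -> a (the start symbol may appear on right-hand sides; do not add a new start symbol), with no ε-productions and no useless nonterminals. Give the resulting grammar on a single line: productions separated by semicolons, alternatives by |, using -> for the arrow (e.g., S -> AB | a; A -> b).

No ε-productions.
After unit-elimination: S -> NS | bb | jb | NYb; N -> bf | jN; Y -> NS | bb | NYb.
TERM: introduce A -> b, B -> f, C -> j and substitute in every rule of length ≥2.
BIN: S -> NYA becomes S -> ND, D -> YA; Y -> NYA becomes Y -> NE, E -> YA.

S -> AA | CA | ND | NS; A -> b; B -> f; C -> j; D -> YA; E -> YA; N -> AB | CN; Y -> AA | NE | NS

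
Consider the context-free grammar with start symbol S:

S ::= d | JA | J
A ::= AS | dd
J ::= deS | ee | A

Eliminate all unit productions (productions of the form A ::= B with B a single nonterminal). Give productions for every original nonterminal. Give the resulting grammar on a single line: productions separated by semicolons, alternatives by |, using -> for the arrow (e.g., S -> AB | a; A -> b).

Unit productions: J->A, S->J.
Unit pairs (A ⇒* B via units): (J,A), (S,A), (S,J).
S: inherits non-unit rules of {A, J, S} → AS | JA | d | dd | deS | ee.
A: inherits non-unit rules of {A} → AS | dd.
J: inherits non-unit rules of {A, J} → AS | dd | deS | ee.

S -> d | AS | JA | dd | ee | deS; A -> AS | dd; J -> AS | dd | ee | deS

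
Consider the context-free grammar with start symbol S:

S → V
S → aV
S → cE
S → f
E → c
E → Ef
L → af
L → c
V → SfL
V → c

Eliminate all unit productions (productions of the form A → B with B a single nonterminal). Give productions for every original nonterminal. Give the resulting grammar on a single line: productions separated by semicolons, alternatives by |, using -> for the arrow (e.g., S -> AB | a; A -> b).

Unit productions: S->V.
Unit pairs (A ⇒* B via units): (S,V).
S: inherits non-unit rules of {S, V} → SfL | aV | c | cE | f.
E: inherits non-unit rules of {E} → Ef | c.
L: inherits non-unit rules of {L} → af | c.
V: inherits non-unit rules of {V} → SfL | c.

S -> c | f | aV | cE | SfL; E -> c | Ef; L -> c | af; V -> c | SfL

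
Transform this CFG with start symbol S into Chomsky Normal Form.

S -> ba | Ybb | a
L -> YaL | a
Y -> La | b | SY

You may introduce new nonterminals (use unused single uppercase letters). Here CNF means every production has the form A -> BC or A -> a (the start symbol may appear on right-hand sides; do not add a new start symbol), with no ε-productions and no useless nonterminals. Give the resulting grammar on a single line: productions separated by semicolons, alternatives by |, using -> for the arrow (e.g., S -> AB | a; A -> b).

No ε-productions.
No unit productions to eliminate.
TERM: introduce A -> a, B -> b and substitute in every rule of length ≥2.
BIN: L -> YAL becomes L -> YC, C -> AL; S -> YBB becomes S -> YD, D -> BB.

S -> a | BA | YD; A -> a; B -> b; C -> AL; D -> BB; L -> a | YC; Y -> b | LA | SY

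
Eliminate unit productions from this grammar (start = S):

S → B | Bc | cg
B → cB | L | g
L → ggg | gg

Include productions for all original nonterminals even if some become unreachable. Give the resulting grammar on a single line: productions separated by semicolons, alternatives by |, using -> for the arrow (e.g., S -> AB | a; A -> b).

Unit productions: B->L, S->B.
Unit pairs (A ⇒* B via units): (B,L), (S,B), (S,L).
S: inherits non-unit rules of {B, L, S} → Bc | cB | cg | g | gg | ggg.
B: inherits non-unit rules of {B, L} → cB | g | gg | ggg.
L: inherits non-unit rules of {L} → gg | ggg.

S -> g | Bc | cB | cg | gg | ggg; B -> g | cB | gg | ggg; L -> gg | ggg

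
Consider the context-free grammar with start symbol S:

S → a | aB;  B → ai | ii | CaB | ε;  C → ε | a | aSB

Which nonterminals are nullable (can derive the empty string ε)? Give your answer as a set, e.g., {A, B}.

Directly nullable (have an ε-rule): {B, C}.
Not nullable: S — each has a terminal in every rule's right-hand side or depends on a non-nullable symbol.

{B, C}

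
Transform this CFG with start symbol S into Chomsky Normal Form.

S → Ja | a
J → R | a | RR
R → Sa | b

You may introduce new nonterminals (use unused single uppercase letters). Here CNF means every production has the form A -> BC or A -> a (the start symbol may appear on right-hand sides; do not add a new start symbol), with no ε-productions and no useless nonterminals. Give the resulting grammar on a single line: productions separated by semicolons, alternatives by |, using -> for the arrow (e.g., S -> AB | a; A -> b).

No ε-productions.
After unit-elimination: S -> a | Ja; J -> a | b | RR | Sa; R -> b | Sa.
TERM: introduce A -> a and substitute in every rule of length ≥2.

S -> a | JA; A -> a; J -> a | b | RR | SA; R -> b | SA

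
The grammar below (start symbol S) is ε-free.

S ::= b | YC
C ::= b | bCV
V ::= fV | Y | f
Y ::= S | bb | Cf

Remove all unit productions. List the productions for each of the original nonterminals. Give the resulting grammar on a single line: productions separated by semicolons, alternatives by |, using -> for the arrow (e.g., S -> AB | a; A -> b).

Unit productions: V->Y, Y->S.
Unit pairs (A ⇒* B via units): (V,S), (V,Y), (Y,S).
S: inherits non-unit rules of {S} → YC | b.
C: inherits non-unit rules of {C} → b | bCV.
V: inherits non-unit rules of {S, V, Y} → Cf | YC | b | bb | f | fV.
Y: inherits non-unit rules of {S, Y} → Cf | YC | b | bb.

S -> b | YC; C -> b | bCV; V -> b | f | Cf | YC | bb | fV; Y -> b | Cf | YC | bb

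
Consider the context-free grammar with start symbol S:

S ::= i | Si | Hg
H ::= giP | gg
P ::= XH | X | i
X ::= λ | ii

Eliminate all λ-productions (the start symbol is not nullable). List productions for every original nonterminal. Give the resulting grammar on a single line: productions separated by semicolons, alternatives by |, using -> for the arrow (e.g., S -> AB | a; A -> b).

S -> i | Hg | Si; H -> gg | gi | giP; P -> H | X | i | XH; X -> ii

Nullable set: {P, X}.
H -> giP: P nullable, giving gi | giP.
P -> X: X nullable, giving X.
P -> XH: X nullable, giving H | XH.
Drop X -> λ.
Unchanged (no nullable symbols): S -> Hg; S -> Si; S -> i; H -> gg; P -> i; X -> ii.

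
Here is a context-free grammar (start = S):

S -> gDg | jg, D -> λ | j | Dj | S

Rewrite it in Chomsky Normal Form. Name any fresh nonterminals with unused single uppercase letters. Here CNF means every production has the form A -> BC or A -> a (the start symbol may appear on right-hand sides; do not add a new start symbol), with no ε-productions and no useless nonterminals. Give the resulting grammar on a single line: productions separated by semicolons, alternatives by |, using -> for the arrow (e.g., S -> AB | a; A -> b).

Nullable: {D}; after ε-elimination: S -> gg | jg | gDg; D -> S | j | Dj.
After unit-elimination: S -> gg | jg | gDg; D -> j | Dj | gg | jg | gDg.
TERM: introduce B -> g, A -> j and substitute in every rule of length ≥2.
BIN: D -> BDB becomes D -> BC, C -> DB; S -> BDB becomes S -> BE, E -> DB.

S -> AB | BB | BE; A -> j; B -> g; C -> DB; D -> j | AB | BB | BC | DA; E -> DB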